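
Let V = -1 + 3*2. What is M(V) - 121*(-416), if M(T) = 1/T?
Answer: 251681/5 ≈ 50336.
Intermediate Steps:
V = 5 (V = -1 + 6 = 5)
M(V) - 121*(-416) = 1/5 - 121*(-416) = ⅕ + 50336 = 251681/5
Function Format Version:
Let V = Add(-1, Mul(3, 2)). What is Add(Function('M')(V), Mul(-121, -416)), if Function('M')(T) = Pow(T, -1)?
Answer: Rational(251681, 5) ≈ 50336.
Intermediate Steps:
V = 5 (V = Add(-1, 6) = 5)
Add(Function('M')(V), Mul(-121, -416)) = Add(Pow(5, -1), Mul(-121, -416)) = Add(Rational(1, 5), 50336) = Rational(251681, 5)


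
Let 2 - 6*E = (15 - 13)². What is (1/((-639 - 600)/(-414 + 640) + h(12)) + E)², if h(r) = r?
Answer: 70225/2169729 ≈ 0.032366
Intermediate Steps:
E = -⅓ (E = ⅓ - (15 - 13)²/6 = ⅓ - ⅙*2² = ⅓ - ⅙*4 = ⅓ - ⅔ = -⅓ ≈ -0.33333)
(1/((-639 - 600)/(-414 + 640) + h(12)) + E)² = (1/((-639 - 600)/(-414 + 640) + 12) - ⅓)² = (1/(-1239/226 + 12) - ⅓)² = (1/(1473/226) - ⅓)² = (226/1473 - ⅓)² = (-265/1473)² = 70225/2169729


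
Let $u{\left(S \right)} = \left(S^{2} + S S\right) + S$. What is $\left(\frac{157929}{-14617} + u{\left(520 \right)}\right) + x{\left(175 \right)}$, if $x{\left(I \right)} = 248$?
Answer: $\frac{7915941527}{14617} \approx 5.4156 \cdot 10^{5}$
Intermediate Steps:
$u{\left(S \right)} = S + 2 S^{2}$ ($u{\left(S \right)} = \left(S^{2} + S^{2}\right) + S = 2 S^{2} + S = S + 2 S^{2}$)
$\left(\frac{157929}{-14617} + u{\left(520 \right)}\right) + x{\left(175 \right)} = \left(\frac{157929}{-14617} + 520 \left(1 + 2 \cdot 520\right)\right) + 248 = \left(157929 \left(- \frac{1}{14617}\right) + 520 \left(1 + 1040\right)\right) + 248 = \left(- \frac{157929}{14617} + 520 \cdot 1041\right) + 248 = \left(- \frac{157929}{14617} + 541320\right) + 248 = \frac{7912316511}{14617} + 248 = \frac{7915941527}{14617}$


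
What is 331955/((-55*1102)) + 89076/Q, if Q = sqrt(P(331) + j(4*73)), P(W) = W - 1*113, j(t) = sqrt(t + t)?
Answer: -66391/12122 + 44538*sqrt(2)/sqrt(109 + sqrt(146)) ≈ 5718.6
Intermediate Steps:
j(t) = sqrt(2)*sqrt(t) (j(t) = sqrt(2*t) = sqrt(2)*sqrt(t))
P(W) = -113 + W (P(W) = W - 113 = -113 + W)
Q = sqrt(218 + 2*sqrt(146)) (Q = sqrt((-113 + 331) + sqrt(2)*sqrt(4*73)) = sqrt(218 + sqrt(2)*sqrt(292)) = sqrt(218 + sqrt(2)*(2*sqrt(73))) = sqrt(218 + 2*sqrt(146)) ≈ 15.562)
331955/((-55*1102)) + 89076/Q = 331955/((-55*1102)) + 89076/(sqrt(218 + 2*sqrt(146))) = 331955/(-60610) + 89076/sqrt(218 + 2*sqrt(146)) = 331955*(-1/60610) + 89076/sqrt(218 + 2*sqrt(146)) = -66391/12122 + 89076/sqrt(218 + 2*sqrt(146))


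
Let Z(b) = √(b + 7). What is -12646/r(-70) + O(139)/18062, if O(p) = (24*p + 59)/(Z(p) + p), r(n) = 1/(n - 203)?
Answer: 239137139996041/69267770 - 679*√146/69267770 ≈ 3.4524e+6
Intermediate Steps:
Z(b) = √(7 + b)
r(n) = 1/(-203 + n)
O(p) = (59 + 24*p)/(p + √(7 + p)) (O(p) = (24*p + 59)/(√(7 + p) + p) = (59 + 24*p)/(p + √(7 + p)))
-12646/r(-70) + O(139)/18062 = -12646/(1/(-203 - 70)) + ((59 + 24*139)/(139 + √(7 + 139)))/18062 = -12646/(1/(-273)) + ((59 + 3336)/(139 + √146))*(1/18062) = -12646/(-1/273) + (3395/(139 + √146))*(1/18062) = -12646*(-273) + (3395/(139 + √146))*(1/18062) = 3452358 + 3395/(18062*(139 + √146))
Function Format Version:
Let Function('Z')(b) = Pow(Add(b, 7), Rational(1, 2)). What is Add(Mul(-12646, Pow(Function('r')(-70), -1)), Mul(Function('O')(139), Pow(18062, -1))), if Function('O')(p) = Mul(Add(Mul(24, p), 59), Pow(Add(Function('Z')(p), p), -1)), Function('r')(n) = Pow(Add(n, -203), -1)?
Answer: Add(Rational(239137139996041, 69267770), Mul(Rational(-679, 69267770), Pow(146, Rational(1, 2)))) ≈ 3.4524e+6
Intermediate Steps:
Function('Z')(b) = Pow(Add(7, b), Rational(1, 2))
Function('r')(n) = Pow(Add(-203, n), -1)
Function('O')(p) = Mul(Pow(Add(p, Pow(Add(7, p), Rational(1, 2))), -1), Add(59, Mul(24, p))) (Function('O')(p) = Mul(Add(Mul(24, p), 59), Pow(Add(Pow(Add(7, p), Rational(1, 2)), p), -1)) = Mul(Add(59, Mul(24, p)), Pow(Add(p, Pow(Add(7, p), Rational(1, 2))), -1)) = Mul(Pow(Add(p, Pow(Add(7, p), Rational(1, 2))), -1), Add(59, Mul(24, p))))
Add(Mul(-12646, Pow(Function('r')(-70), -1)), Mul(Function('O')(139), Pow(18062, -1))) = Add(Mul(-12646, Pow(Pow(Add(-203, -70), -1), -1)), Mul(Mul(Pow(Add(139, Pow(Add(7, 139), Rational(1, 2))), -1), Add(59, Mul(24, 139))), Pow(18062, -1))) = Add(Mul(-12646, Pow(Pow(-273, -1), -1)), Mul(Mul(Pow(Add(139, Pow(146, Rational(1, 2))), -1), Add(59, 3336)), Rational(1, 18062))) = Add(Mul(-12646, Pow(Rational(-1, 273), -1)), Mul(Mul(Pow(Add(139, Pow(146, Rational(1, 2))), -1), 3395), Rational(1, 18062))) = Add(Mul(-12646, -273), Mul(Mul(3395, Pow(Add(139, Pow(146, Rational(1, 2))), -1)), Rational(1, 18062))) = Add(3452358, Mul(Rational(3395, 18062), Pow(Add(139, Pow(146, Rational(1, 2))), -1)))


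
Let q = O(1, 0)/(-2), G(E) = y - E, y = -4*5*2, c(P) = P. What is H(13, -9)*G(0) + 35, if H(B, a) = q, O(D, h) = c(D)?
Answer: 55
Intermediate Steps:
y = -40 (y = -20*2 = -40)
G(E) = -40 - E
O(D, h) = D
q = -½ (q = 1/(-2) = 1*(-½) = -½ ≈ -0.50000)
H(B, a) = -½
H(13, -9)*G(0) + 35 = -(-40 - 1*0)/2 + 35 = -(-40 + 0)/2 + 35 = -½*(-40) + 35 = 20 + 35 = 55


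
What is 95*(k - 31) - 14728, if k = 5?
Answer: -17198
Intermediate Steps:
95*(k - 31) - 14728 = 95*(5 - 31) - 14728 = 95*(-26) - 14728 = -2470 - 14728 = -17198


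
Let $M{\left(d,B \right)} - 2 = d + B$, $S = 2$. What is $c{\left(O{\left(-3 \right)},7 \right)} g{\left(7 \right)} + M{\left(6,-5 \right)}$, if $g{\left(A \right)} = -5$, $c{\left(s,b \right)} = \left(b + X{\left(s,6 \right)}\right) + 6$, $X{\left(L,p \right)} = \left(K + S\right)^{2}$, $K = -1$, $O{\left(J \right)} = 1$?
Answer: $-67$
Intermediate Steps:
$M{\left(d,B \right)} = 2 + B + d$ ($M{\left(d,B \right)} = 2 + \left(d + B\right) = 2 + \left(B + d\right) = 2 + B + d$)
$X{\left(L,p \right)} = 1$ ($X{\left(L,p \right)} = \left(-1 + 2\right)^{2} = 1^{2} = 1$)
$c{\left(s,b \right)} = 7 + b$ ($c{\left(s,b \right)} = \left(b + 1\right) + 6 = \left(1 + b\right) + 6 = 7 + b$)
$c{\left(O{\left(-3 \right)},7 \right)} g{\left(7 \right)} + M{\left(6,-5 \right)} = \left(7 + 7\right) \left(-5\right) + \left(2 - 5 + 6\right) = 14 \left(-5\right) + 3 = -70 + 3 = -67$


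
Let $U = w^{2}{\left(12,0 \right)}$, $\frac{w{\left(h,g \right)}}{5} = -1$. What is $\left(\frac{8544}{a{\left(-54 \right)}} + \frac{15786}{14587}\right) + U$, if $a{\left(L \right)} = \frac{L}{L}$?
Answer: $\frac{125011789}{14587} \approx 8570.1$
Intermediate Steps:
$w{\left(h,g \right)} = -5$ ($w{\left(h,g \right)} = 5 \left(-1\right) = -5$)
$a{\left(L \right)} = 1$
$U = 25$ ($U = \left(-5\right)^{2} = 25$)
$\left(\frac{8544}{a{\left(-54 \right)}} + \frac{15786}{14587}\right) + U = \left(\frac{8544}{1} + \frac{15786}{14587}\right) + 25 = \left(8544 \cdot 1 + 15786 \cdot \frac{1}{14587}\right) + 25 = \left(8544 + \frac{15786}{14587}\right) + 25 = \frac{124647114}{14587} + 25 = \frac{125011789}{14587}$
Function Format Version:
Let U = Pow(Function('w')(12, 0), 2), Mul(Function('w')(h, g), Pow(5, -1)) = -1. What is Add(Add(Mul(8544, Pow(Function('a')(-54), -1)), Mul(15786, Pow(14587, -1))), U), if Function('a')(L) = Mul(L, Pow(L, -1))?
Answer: Rational(125011789, 14587) ≈ 8570.1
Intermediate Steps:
Function('w')(h, g) = -5 (Function('w')(h, g) = Mul(5, -1) = -5)
Function('a')(L) = 1
U = 25 (U = Pow(-5, 2) = 25)
Add(Add(Mul(8544, Pow(Function('a')(-54), -1)), Mul(15786, Pow(14587, -1))), U) = Add(Add(Mul(8544, Pow(1, -1)), Mul(15786, Pow(14587, -1))), 25) = Add(Add(Mul(8544, 1), Mul(15786, Rational(1, 14587))), 25) = Add(Add(8544, Rational(15786, 14587)), 25) = Add(Rational(124647114, 14587), 25) = Rational(125011789, 14587)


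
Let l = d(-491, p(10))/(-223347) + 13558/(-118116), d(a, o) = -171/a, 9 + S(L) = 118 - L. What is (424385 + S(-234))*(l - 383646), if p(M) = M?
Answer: -1149580442977443162452/7055010587 ≈ -1.6295e+11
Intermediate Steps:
S(L) = 109 - L (S(L) = -9 + (118 - L) = 109 - L)
l = -247806043867/2158833239622 (l = -171/(-491)/(-223347) + 13558/(-118116) = -171*(-1/491)*(-1/223347) + 13558*(-1/118116) = (171/491)*(-1/223347) - 6779/59058 = -57/36554459 - 6779/59058 = -247806043867/2158833239622 ≈ -0.11479)
(424385 + S(-234))*(l - 383646) = (424385 + (109 - 1*(-234)))*(-247806043867/2158833239622 - 383646) = (424385 + (109 + 234))*(-828227984854065679/2158833239622) = (424385 + 343)*(-828227984854065679/2158833239622) = 424728*(-828227984854065679/2158833239622) = -1149580442977443162452/7055010587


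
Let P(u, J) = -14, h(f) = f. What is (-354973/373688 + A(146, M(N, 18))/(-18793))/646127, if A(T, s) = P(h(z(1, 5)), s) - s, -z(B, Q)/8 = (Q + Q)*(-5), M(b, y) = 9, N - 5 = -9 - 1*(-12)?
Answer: -6662412765/4537568090524168 ≈ -1.4683e-6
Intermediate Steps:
N = 8 (N = 5 + (-9 - 1*(-12)) = 5 + (-9 + 12) = 5 + 3 = 8)
z(B, Q) = 80*Q (z(B, Q) = -8*(Q + Q)*(-5) = -8*2*Q*(-5) = -(-80)*Q = 80*Q)
A(T, s) = -14 - s
(-354973/373688 + A(146, M(N, 18))/(-18793))/646127 = (-354973/373688 + (-14 - 1*9)/(-18793))/646127 = (-354973*1/373688 + (-14 - 9)*(-1/18793))*(1/646127) = (-354973/373688 - 23*(-1/18793))*(1/646127) = (-354973/373688 + 23/18793)*(1/646127) = -6662412765/7022718584*1/646127 = -6662412765/4537568090524168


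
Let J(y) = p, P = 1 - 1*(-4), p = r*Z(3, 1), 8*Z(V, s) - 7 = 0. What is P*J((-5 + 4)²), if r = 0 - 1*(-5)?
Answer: 175/8 ≈ 21.875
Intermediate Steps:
Z(V, s) = 7/8 (Z(V, s) = 7/8 + (⅛)*0 = 7/8 + 0 = 7/8)
r = 5 (r = 0 + 5 = 5)
p = 35/8 (p = 5*(7/8) = 35/8 ≈ 4.3750)
P = 5 (P = 1 + 4 = 5)
J(y) = 35/8
P*J((-5 + 4)²) = 5*(35/8) = 175/8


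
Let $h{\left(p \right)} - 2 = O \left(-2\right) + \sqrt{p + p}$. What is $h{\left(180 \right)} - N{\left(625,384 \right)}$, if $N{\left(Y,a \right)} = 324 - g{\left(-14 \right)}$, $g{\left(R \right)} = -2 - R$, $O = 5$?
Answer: $-320 + 6 \sqrt{10} \approx -301.03$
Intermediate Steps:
$N{\left(Y,a \right)} = 312$ ($N{\left(Y,a \right)} = 324 - \left(-2 - -14\right) = 324 - \left(-2 + 14\right) = 324 - 12 = 312$)
$h{\left(p \right)} = -8 + \sqrt{2} \sqrt{p}$ ($h{\left(p \right)} = 2 + \left(5 \left(-2\right) + \sqrt{p + p}\right) = 2 + \left(-10 + \sqrt{2 p}\right) = 2 + \left(-10 + \sqrt{2} \sqrt{p}\right) = -8 + \sqrt{2} \sqrt{p}$)
$h{\left(180 \right)} - N{\left(625,384 \right)} = \left(-8 + \sqrt{2} \sqrt{180}\right) - 312 = \left(-8 + \sqrt{2} \cdot 6 \sqrt{5}\right) - 312 = \left(-8 + 6 \sqrt{10}\right) - 312 = -320 + 6 \sqrt{10}$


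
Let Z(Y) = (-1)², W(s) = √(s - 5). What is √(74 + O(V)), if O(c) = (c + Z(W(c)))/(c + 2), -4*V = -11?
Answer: 7*√551/19 ≈ 8.6481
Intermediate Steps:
V = 11/4 (V = -¼*(-11) = 11/4 ≈ 2.7500)
W(s) = √(-5 + s)
Z(Y) = 1
O(c) = (1 + c)/(2 + c) (O(c) = (c + 1)/(c + 2) = (1 + c)/(2 + c))
√(74 + O(V)) = √(74 + (1 + 11/4)/(2 + 11/4)) = √(74 + (15/4)/(19/4)) = √(74 + (4/19)*(15/4)) = √(74 + 15/19) = √(1421/19) = 7*√551/19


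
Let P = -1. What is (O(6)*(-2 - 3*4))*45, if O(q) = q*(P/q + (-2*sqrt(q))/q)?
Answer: 630 + 1260*sqrt(6) ≈ 3716.4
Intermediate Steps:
O(q) = q*(-1/q - 2/sqrt(q)) (O(q) = q*(-1/q + (-2*sqrt(q))/q) = q*(-1/q - 2/sqrt(q)))
(O(6)*(-2 - 3*4))*45 = ((-1 - 2*sqrt(6))*(-2 - 3*4))*45 = ((-1 - 2*sqrt(6))*(-2 - 12))*45 = ((-1 - 2*sqrt(6))*(-14))*45 = (14 + 28*sqrt(6))*45 = 630 + 1260*sqrt(6)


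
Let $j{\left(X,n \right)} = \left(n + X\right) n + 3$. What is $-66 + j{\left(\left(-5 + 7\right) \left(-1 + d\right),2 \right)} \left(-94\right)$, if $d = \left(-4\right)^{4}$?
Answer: $-96604$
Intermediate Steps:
$d = 256$
$j{\left(X,n \right)} = 3 + n \left(X + n\right)$ ($j{\left(X,n \right)} = \left(X + n\right) n + 3 = n \left(X + n\right) + 3 = 3 + n \left(X + n\right)$)
$-66 + j{\left(\left(-5 + 7\right) \left(-1 + d\right),2 \right)} \left(-94\right) = -66 + \left(3 + 2^{2} + \left(-5 + 7\right) \left(-1 + 256\right) 2\right) \left(-94\right) = -66 + \left(3 + 4 + 2 \cdot 255 \cdot 2\right) \left(-94\right) = -66 + \left(3 + 4 + 510 \cdot 2\right) \left(-94\right) = -66 + \left(3 + 4 + 1020\right) \left(-94\right) = -66 + 1027 \left(-94\right) = -66 - 96538 = -96604$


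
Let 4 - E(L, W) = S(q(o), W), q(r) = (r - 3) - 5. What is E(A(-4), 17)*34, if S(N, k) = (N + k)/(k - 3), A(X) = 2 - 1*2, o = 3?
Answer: 748/7 ≈ 106.86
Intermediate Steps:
q(r) = -8 + r (q(r) = (-3 + r) - 5 = -8 + r)
A(X) = 0 (A(X) = 2 - 2 = 0)
S(N, k) = (N + k)/(-3 + k)
E(L, W) = 4 - (-5 + W)/(-3 + W) (E(L, W) = 4 - ((-8 + 3) + W)/(-3 + W) = 4 - (-5 + W)/(-3 + W))
E(A(-4), 17)*34 = ((-7 + 3*17)/(-3 + 17))*34 = ((-7 + 51)/14)*34 = ((1/14)*44)*34 = (22/7)*34 = 748/7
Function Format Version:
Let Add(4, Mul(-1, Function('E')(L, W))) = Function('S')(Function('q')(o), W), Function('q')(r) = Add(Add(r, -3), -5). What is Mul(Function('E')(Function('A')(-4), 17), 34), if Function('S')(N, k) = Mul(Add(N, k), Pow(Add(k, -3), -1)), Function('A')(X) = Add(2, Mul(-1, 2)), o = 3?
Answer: Rational(748, 7) ≈ 106.86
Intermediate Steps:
Function('q')(r) = Add(-8, r) (Function('q')(r) = Add(Add(-3, r), -5) = Add(-8, r))
Function('A')(X) = 0 (Function('A')(X) = Add(2, -2) = 0)
Function('S')(N, k) = Mul(Pow(Add(-3, k), -1), Add(N, k)) (Function('S')(N, k) = Mul(Add(N, k), Pow(Add(-3, k), -1)) = Mul(Pow(Add(-3, k), -1), Add(N, k)))
Function('E')(L, W) = Add(4, Mul(-1, Pow(Add(-3, W), -1), Add(-5, W))) (Function('E')(L, W) = Add(4, Mul(-1, Mul(Pow(Add(-3, W), -1), Add(Add(-8, 3), W)))) = Add(4, Mul(-1, Mul(Pow(Add(-3, W), -1), Add(-5, W)))) = Add(4, Mul(-1, Pow(Add(-3, W), -1), Add(-5, W))))
Mul(Function('E')(Function('A')(-4), 17), 34) = Mul(Mul(Pow(Add(-3, 17), -1), Add(-7, Mul(3, 17))), 34) = Mul(Mul(Pow(14, -1), Add(-7, 51)), 34) = Mul(Mul(Rational(1, 14), 44), 34) = Mul(Rational(22, 7), 34) = Rational(748, 7)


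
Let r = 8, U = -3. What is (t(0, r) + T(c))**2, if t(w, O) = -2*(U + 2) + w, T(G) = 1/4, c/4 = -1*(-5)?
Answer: 81/16 ≈ 5.0625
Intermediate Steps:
c = 20 (c = 4*(-1*(-5)) = 4*5 = 20)
T(G) = 1/4
t(w, O) = 2 + w (t(w, O) = -2*(-3 + 2) + w = -2*(-1) + w = 2 + w)
(t(0, r) + T(c))**2 = ((2 + 0) + 1/4)**2 = (2 + 1/4)**2 = (9/4)**2 = 81/16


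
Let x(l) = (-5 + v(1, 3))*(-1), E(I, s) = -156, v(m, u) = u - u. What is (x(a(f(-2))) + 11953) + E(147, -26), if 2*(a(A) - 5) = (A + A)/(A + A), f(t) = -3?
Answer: 11802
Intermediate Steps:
v(m, u) = 0
a(A) = 11/2 (a(A) = 5 + ((A + A)/(A + A))/2 = 5 + ((2*A)/((2*A)))/2 = 5 + ((2*A)*(1/(2*A)))/2 = 5 + (1/2)*1 = 5 + 1/2 = 11/2)
x(l) = 5 (x(l) = (-5 + 0)*(-1) = -5*(-1) = 5)
(x(a(f(-2))) + 11953) + E(147, -26) = (5 + 11953) - 156 = 11958 - 156 = 11802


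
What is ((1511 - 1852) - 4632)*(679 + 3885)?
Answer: -22696772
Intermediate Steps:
((1511 - 1852) - 4632)*(679 + 3885) = (-341 - 4632)*4564 = -4973*4564 = -22696772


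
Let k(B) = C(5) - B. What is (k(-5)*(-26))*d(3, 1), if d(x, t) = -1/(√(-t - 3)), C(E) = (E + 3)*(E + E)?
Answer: -1105*I ≈ -1105.0*I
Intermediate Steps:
C(E) = 2*E*(3 + E) (C(E) = (3 + E)*(2*E) = 2*E*(3 + E))
d(x, t) = -1/√(-3 - t) (d(x, t) = -1/(√(-3 - t)) = -1/√(-3 - t))
k(B) = 80 - B (k(B) = 2*5*(3 + 5) - B = 2*5*8 - B = 80 - B)
(k(-5)*(-26))*d(3, 1) = ((80 - 1*(-5))*(-26))*(-1/√(-3 - 1*1)) = ((80 + 5)*(-26))*(-1/√(-3 - 1)) = (85*(-26))*(-1/√(-4)) = -(-2210)*(-I/2) = -1105*I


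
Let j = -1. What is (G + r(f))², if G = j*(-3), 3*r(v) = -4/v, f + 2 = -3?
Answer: 2401/225 ≈ 10.671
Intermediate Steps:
f = -5 (f = -2 - 3 = -5)
r(v) = -4/(3*v) (r(v) = (-4/v)/3 = -4/(3*v))
G = 3 (G = -1*(-3) = 3)
(G + r(f))² = (3 - 4/3/(-5))² = (3 - 4/3*(-⅕))² = (3 + 4/15)² = (49/15)² = 2401/225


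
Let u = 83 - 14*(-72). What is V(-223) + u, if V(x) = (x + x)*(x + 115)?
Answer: 49259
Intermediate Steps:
V(x) = 2*x*(115 + x) (V(x) = (2*x)*(115 + x) = 2*x*(115 + x))
u = 1091 (u = 83 + 1008 = 1091)
V(-223) + u = 2*(-223)*(115 - 223) + 1091 = 2*(-223)*(-108) + 1091 = 48168 + 1091 = 49259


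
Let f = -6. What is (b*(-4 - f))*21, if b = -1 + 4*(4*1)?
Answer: 630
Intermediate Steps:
b = 15 (b = -1 + 4*4 = -1 + 16 = 15)
(b*(-4 - f))*21 = (15*(-4 - 1*(-6)))*21 = (15*(-4 + 6))*21 = (15*2)*21 = 30*21 = 630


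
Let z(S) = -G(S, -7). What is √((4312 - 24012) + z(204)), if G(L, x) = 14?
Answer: I*√19714 ≈ 140.41*I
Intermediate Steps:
z(S) = -14 (z(S) = -1*14 = -14)
√((4312 - 24012) + z(204)) = √((4312 - 24012) - 14) = √(-19700 - 14) = √(-19714) = I*√19714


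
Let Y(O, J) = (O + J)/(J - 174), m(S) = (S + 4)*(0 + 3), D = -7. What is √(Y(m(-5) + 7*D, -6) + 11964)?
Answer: √10767890/30 ≈ 109.38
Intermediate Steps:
m(S) = 12 + 3*S (m(S) = (4 + S)*3 = 12 + 3*S)
Y(O, J) = (J + O)/(-174 + J)
√(Y(m(-5) + 7*D, -6) + 11964) = √((-6 + ((12 + 3*(-5)) + 7*(-7)))/(-174 - 6) + 11964) = √((-6 + ((12 - 15) - 49))/(-180) + 11964) = √(-(-6 + (-3 - 49))/180 + 11964) = √(-(-6 - 52)/180 + 11964) = √(-1/180*(-58) + 11964) = √(29/90 + 11964) = √(1076789/90) = √10767890/30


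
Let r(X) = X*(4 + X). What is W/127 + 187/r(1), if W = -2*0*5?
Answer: 187/5 ≈ 37.400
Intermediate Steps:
W = 0 (W = 0*5 = 0)
W/127 + 187/r(1) = 0/127 + 187/((1*(4 + 1))) = 0*(1/127) + 187/((1*5)) = 0 + 187/5 = 187/5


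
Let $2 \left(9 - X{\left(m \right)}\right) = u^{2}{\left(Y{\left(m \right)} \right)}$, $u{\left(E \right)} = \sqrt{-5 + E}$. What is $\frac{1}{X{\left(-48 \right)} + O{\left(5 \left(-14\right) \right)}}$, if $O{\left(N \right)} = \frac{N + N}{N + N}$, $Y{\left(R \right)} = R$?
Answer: $\frac{2}{73} \approx 0.027397$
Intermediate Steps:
$X{\left(m \right)} = \frac{23}{2} - \frac{m}{2}$ ($X{\left(m \right)} = 9 - \frac{\left(\sqrt{-5 + m}\right)^{2}}{2} = 9 - \frac{-5 + m}{2} = 9 - \left(- \frac{5}{2} + \frac{m}{2}\right) = \frac{23}{2} - \frac{m}{2}$)
$O{\left(N \right)} = 1$ ($O{\left(N \right)} = \frac{2 N}{2 N} = 2 N \frac{1}{2 N} = 1$)
$\frac{1}{X{\left(-48 \right)} + O{\left(5 \left(-14\right) \right)}} = \frac{1}{\left(\frac{23}{2} - -24\right) + 1} = \frac{1}{\left(\frac{23}{2} + 24\right) + 1} = \frac{1}{\frac{71}{2} + 1} = \frac{1}{\frac{73}{2}} = \frac{2}{73}$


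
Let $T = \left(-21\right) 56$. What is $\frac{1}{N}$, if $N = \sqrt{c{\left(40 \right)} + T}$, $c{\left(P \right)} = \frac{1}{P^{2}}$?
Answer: $- \frac{40 i \sqrt{1881599}}{1881599} \approx - 0.029161 i$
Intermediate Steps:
$c{\left(P \right)} = \frac{1}{P^{2}}$
$T = -1176$
$N = \frac{i \sqrt{1881599}}{40}$ ($N = \sqrt{\frac{1}{1600} - 1176} = \sqrt{- \frac{1881599}{1600}} = \frac{i \sqrt{1881599}}{40} \approx 34.293 i$)
$\frac{1}{N} = \frac{1}{\frac{1}{40} i \sqrt{1881599}} = - \frac{40 i \sqrt{1881599}}{1881599}$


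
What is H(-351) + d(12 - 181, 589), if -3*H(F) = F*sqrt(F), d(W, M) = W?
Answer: -169 + 351*I*sqrt(39) ≈ -169.0 + 2192.0*I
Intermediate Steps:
H(F) = -F**(3/2)/3 (H(F) = -F*sqrt(F)/3 = -F**(3/2)/3)
H(-351) + d(12 - 181, 589) = -(-351)*I*sqrt(39) + (12 - 181) = -(-351)*I*sqrt(39) - 169 = 351*I*sqrt(39) - 169 = -169 + 351*I*sqrt(39)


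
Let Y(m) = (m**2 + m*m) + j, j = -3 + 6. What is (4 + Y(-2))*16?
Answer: 240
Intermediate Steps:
j = 3
Y(m) = 3 + 2*m**2 (Y(m) = (m**2 + m*m) + 3 = (m**2 + m**2) + 3 = 2*m**2 + 3 = 3 + 2*m**2)
(4 + Y(-2))*16 = (4 + (3 + 2*(-2)**2))*16 = (4 + (3 + 2*4))*16 = (4 + (3 + 8))*16 = (4 + 11)*16 = 15*16 = 240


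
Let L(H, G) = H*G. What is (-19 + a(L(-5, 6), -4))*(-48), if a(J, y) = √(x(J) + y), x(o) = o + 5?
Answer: 912 - 48*I*√29 ≈ 912.0 - 258.49*I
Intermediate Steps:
L(H, G) = G*H
x(o) = 5 + o
a(J, y) = √(5 + J + y) (a(J, y) = √((5 + J) + y) = √(5 + J + y))
(-19 + a(L(-5, 6), -4))*(-48) = (-19 + √(5 + 6*(-5) - 4))*(-48) = (-19 + √(5 - 30 - 4))*(-48) = (-19 + √(-29))*(-48) = (-19 + I*√29)*(-48) = 912 - 48*I*√29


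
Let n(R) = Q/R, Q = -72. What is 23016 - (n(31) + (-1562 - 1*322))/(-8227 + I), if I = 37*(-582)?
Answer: 21234295980/922591 ≈ 23016.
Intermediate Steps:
I = -21534
n(R) = -72/R
23016 - (n(31) + (-1562 - 1*322))/(-8227 + I) = 23016 - (-72/31 + (-1562 - 1*322))/(-8227 - 21534) = 23016 - (-72*1/31 + (-1562 - 322))/(-29761) = 23016 - (-72/31 - 1884)*(-1)/29761 = 23016 - (-58476)*(-1)/(31*29761) = 23016 - 1*58476/922591 = 23016 - 58476/922591 = 21234295980/922591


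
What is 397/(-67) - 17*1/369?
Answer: -147632/24723 ≈ -5.9714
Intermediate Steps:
397/(-67) - 17*1/369 = 397*(-1/67) - 17*1/369 = -397/67 - 17/369 = -147632/24723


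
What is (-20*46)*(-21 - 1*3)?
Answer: 22080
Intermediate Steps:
(-20*46)*(-21 - 1*3) = -920*(-21 - 3) = -920*(-24) = 22080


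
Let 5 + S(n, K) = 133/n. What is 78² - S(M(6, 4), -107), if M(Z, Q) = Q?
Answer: 24223/4 ≈ 6055.8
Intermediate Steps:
S(n, K) = -5 + 133/n
78² - S(M(6, 4), -107) = 78² - (-5 + 133/4) = 6084 - (-5 + 133*(¼)) = 6084 - (-5 + 133/4) = 6084 - 1*113/4 = 6084 - 113/4 = 24223/4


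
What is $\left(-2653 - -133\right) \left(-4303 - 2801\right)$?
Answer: $17902080$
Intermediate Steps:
$\left(-2653 - -133\right) \left(-4303 - 2801\right) = \left(-2653 + 133\right) \left(-7104\right) = \left(-2520\right) \left(-7104\right) = 17902080$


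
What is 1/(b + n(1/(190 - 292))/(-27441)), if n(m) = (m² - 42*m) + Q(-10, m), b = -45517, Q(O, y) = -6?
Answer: -285496164/12994928838649 ≈ -2.1970e-5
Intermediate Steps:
n(m) = -6 + m² - 42*m (n(m) = (m² - 42*m) - 6 = -6 + m² - 42*m)
1/(b + n(1/(190 - 292))/(-27441)) = 1/(-45517 + (-6 + (1/(190 - 292))² - 42/(190 - 292))/(-27441)) = 1/(-45517 + (-6 + (1/(-102))² - 42/(-102))*(-1/27441)) = 1/(-45517 + (-6 + (-1/102)² - 42*(-1/102))*(-1/27441)) = 1/(-45517 + (-6 + 1/10404 + 7/17)*(-1/27441)) = 1/(-45517 - 58139/10404*(-1/27441)) = 1/(-45517 + 58139/285496164) = 1/(-12994928838649/285496164) = -285496164/12994928838649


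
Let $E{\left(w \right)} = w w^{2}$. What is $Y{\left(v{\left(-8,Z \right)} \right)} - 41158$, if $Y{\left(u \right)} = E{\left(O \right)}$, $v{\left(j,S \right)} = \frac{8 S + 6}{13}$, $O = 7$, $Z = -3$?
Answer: $-40815$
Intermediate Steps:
$E{\left(w \right)} = w^{3}$
$v{\left(j,S \right)} = \frac{6}{13} + \frac{8 S}{13}$ ($v{\left(j,S \right)} = \left(6 + 8 S\right) \frac{1}{13} = \frac{6}{13} + \frac{8 S}{13}$)
$Y{\left(u \right)} = 343$ ($Y{\left(u \right)} = 7^{3} = 343$)
$Y{\left(v{\left(-8,Z \right)} \right)} - 41158 = 343 - 41158 = -40815$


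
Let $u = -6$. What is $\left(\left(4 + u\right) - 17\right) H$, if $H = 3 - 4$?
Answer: $19$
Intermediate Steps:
$H = -1$ ($H = 3 - 4 = -1$)
$\left(\left(4 + u\right) - 17\right) H = \left(\left(4 - 6\right) - 17\right) \left(-1\right) = \left(-2 - 17\right) \left(-1\right) = \left(-19\right) \left(-1\right) = 19$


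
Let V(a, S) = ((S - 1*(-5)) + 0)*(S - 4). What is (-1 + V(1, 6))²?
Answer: 441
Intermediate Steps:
V(a, S) = (-4 + S)*(5 + S) (V(a, S) = ((S + 5) + 0)*(-4 + S) = ((5 + S) + 0)*(-4 + S) = (5 + S)*(-4 + S) = (-4 + S)*(5 + S))
(-1 + V(1, 6))² = (-1 + (-20 + 6 + 6²))² = (-1 + (-20 + 6 + 36))² = (-1 + 22)² = 21² = 441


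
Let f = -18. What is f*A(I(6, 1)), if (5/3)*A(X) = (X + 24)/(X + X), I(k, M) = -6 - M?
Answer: 459/35 ≈ 13.114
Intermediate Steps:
A(X) = 3*(24 + X)/(10*X) (A(X) = 3*((X + 24)/(X + X))/5 = 3*((24 + X)/((2*X)))/5 = 3*((24 + X)*(1/(2*X)))/5 = 3*((24 + X)/(2*X))/5 = 3*(24 + X)/(10*X))
f*A(I(6, 1)) = -27*(24 + (-6 - 1*1))/(5*(-6 - 1*1)) = -27*(24 + (-6 - 1))/(5*(-6 - 1)) = -27*(24 - 7)/(5*(-7)) = -27*(-1)*17/(5*7) = -18*(-51/70) = 459/35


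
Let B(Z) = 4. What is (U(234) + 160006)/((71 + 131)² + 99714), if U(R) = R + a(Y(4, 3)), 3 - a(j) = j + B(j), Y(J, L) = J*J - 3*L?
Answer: 80116/70259 ≈ 1.1403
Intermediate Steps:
Y(J, L) = J² - 3*L
a(j) = -1 - j (a(j) = 3 - (j + 4) = 3 - (4 + j) = 3 + (-4 - j) = -1 - j)
U(R) = -8 + R (U(R) = R + (-1 - (4² - 3*3)) = R + (-1 - (16 - 9)) = R + (-1 - 1*7) = R + (-1 - 7) = R - 8 = -8 + R)
(U(234) + 160006)/((71 + 131)² + 99714) = ((-8 + 234) + 160006)/((71 + 131)² + 99714) = (226 + 160006)/(202² + 99714) = 160232/(40804 + 99714) = 160232/140518 = 160232*(1/140518) = 80116/70259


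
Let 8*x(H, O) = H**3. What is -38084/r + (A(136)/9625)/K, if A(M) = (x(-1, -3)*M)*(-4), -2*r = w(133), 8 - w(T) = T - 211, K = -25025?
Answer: 9173126459576/10357221875 ≈ 885.67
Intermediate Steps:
x(H, O) = H**3/8
w(T) = 219 - T (w(T) = 8 - (T - 211) = 8 - (-211 + T) = 8 + (211 - T) = 219 - T)
r = -43 (r = -(219 - 1*133)/2 = -(219 - 133)/2 = -1/2*86 = -43)
A(M) = M/2 (A(M) = (((1/8)*(-1)**3)*M)*(-4) = (((1/8)*(-1))*M)*(-4) = -M/8*(-4) = M/2)
-38084/r + (A(136)/9625)/K = -38084/(-43) + (((1/2)*136)/9625)/(-25025) = -38084*(-1/43) + (68*(1/9625))*(-1/25025) = 38084/43 + (68/9625)*(-1/25025) = 38084/43 - 68/240865625 = 9173126459576/10357221875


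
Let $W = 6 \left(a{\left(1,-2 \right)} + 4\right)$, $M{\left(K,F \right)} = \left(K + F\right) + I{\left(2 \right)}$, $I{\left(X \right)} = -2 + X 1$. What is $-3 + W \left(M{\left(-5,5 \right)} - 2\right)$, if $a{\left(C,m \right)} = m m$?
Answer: $-99$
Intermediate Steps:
$a{\left(C,m \right)} = m^{2}$
$I{\left(X \right)} = -2 + X$
$M{\left(K,F \right)} = F + K$ ($M{\left(K,F \right)} = \left(K + F\right) + \left(-2 + 2\right) = \left(F + K\right) + 0 = F + K$)
$W = 48$ ($W = 6 \left(\left(-2\right)^{2} + 4\right) = 6 \left(4 + 4\right) = 6 \cdot 8 = 48$)
$-3 + W \left(M{\left(-5,5 \right)} - 2\right) = -3 + 48 \left(\left(5 - 5\right) - 2\right) = -3 + 48 \left(0 - 2\right) = -3 + 48 \left(-2\right) = -3 - 96 = -99$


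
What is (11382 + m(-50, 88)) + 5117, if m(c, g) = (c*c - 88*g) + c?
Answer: 11205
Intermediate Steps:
m(c, g) = c + c² - 88*g (m(c, g) = (c² - 88*g) + c = c + c² - 88*g)
(11382 + m(-50, 88)) + 5117 = (11382 + (-50 + (-50)² - 88*88)) + 5117 = (11382 + (-50 + 2500 - 7744)) + 5117 = (11382 - 5294) + 5117 = 6088 + 5117 = 11205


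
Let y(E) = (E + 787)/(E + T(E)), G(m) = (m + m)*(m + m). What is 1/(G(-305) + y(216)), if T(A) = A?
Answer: 432/160748203 ≈ 2.6874e-6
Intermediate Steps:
G(m) = 4*m² (G(m) = (2*m)*(2*m) = 4*m²)
y(E) = (787 + E)/(2*E) (y(E) = (E + 787)/(E + E) = (787 + E)/((2*E)) = (787 + E)*(1/(2*E)) = (787 + E)/(2*E))
1/(G(-305) + y(216)) = 1/(4*(-305)² + (½)*(787 + 216)/216) = 1/(4*93025 + (½)*(1/216)*1003) = 1/(372100 + 1003/432) = 1/(160748203/432) = 432/160748203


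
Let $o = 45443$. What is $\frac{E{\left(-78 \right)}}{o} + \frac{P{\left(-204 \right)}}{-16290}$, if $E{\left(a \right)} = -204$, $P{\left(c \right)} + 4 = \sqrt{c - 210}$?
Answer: $- \frac{1570694}{370133235} - \frac{i \sqrt{46}}{5430} \approx -0.0042436 - 0.001249 i$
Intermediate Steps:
$P{\left(c \right)} = -4 + \sqrt{-210 + c}$ ($P{\left(c \right)} = -4 + \sqrt{c - 210} = -4 + \sqrt{-210 + c}$)
$\frac{E{\left(-78 \right)}}{o} + \frac{P{\left(-204 \right)}}{-16290} = - \frac{204}{45443} + \frac{-4 + \sqrt{-210 - 204}}{-16290} = \left(-204\right) \frac{1}{45443} + \left(-4 + \sqrt{-414}\right) \left(- \frac{1}{16290}\right) = - \frac{204}{45443} + \left(-4 + 3 i \sqrt{46}\right) \left(- \frac{1}{16290}\right) = - \frac{204}{45443} + \left(\frac{2}{8145} - \frac{i \sqrt{46}}{5430}\right) = - \frac{1570694}{370133235} - \frac{i \sqrt{46}}{5430}$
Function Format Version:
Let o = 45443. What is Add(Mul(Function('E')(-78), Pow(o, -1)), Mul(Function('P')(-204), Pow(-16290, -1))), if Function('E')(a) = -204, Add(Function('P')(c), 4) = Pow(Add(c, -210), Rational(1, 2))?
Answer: Add(Rational(-1570694, 370133235), Mul(Rational(-1, 5430), I, Pow(46, Rational(1, 2)))) ≈ Add(-0.0042436, Mul(-0.0012490, I))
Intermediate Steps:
Function('P')(c) = Add(-4, Pow(Add(-210, c), Rational(1, 2))) (Function('P')(c) = Add(-4, Pow(Add(c, -210), Rational(1, 2))) = Add(-4, Pow(Add(-210, c), Rational(1, 2))))
Add(Mul(Function('E')(-78), Pow(o, -1)), Mul(Function('P')(-204), Pow(-16290, -1))) = Add(Mul(-204, Pow(45443, -1)), Mul(Add(-4, Pow(Add(-210, -204), Rational(1, 2))), Pow(-16290, -1))) = Add(Mul(-204, Rational(1, 45443)), Mul(Add(-4, Pow(-414, Rational(1, 2))), Rational(-1, 16290))) = Add(Rational(-204, 45443), Mul(Add(-4, Mul(3, I, Pow(46, Rational(1, 2)))), Rational(-1, 16290))) = Add(Rational(-204, 45443), Add(Rational(2, 8145), Mul(Rational(-1, 5430), I, Pow(46, Rational(1, 2))))) = Add(Rational(-1570694, 370133235), Mul(Rational(-1, 5430), I, Pow(46, Rational(1, 2))))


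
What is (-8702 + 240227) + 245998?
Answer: 477523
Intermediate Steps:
(-8702 + 240227) + 245998 = 231525 + 245998 = 477523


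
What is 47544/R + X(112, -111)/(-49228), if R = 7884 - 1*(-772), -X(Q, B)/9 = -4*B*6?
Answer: 79626009/13316174 ≈ 5.9796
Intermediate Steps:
X(Q, B) = 216*B (X(Q, B) = -9*(-4*B)*6 = -(-216)*B = 216*B)
R = 8656 (R = 7884 + 772 = 8656)
47544/R + X(112, -111)/(-49228) = 47544/8656 + (216*(-111))/(-49228) = 47544*(1/8656) - 23976*(-1/49228) = 5943/1082 + 5994/12307 = 79626009/13316174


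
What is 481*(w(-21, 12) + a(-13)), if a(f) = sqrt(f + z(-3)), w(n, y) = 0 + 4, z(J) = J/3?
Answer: 1924 + 481*I*sqrt(14) ≈ 1924.0 + 1799.7*I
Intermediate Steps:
z(J) = J/3 (z(J) = J*(1/3) = J/3)
w(n, y) = 4
a(f) = sqrt(-1 + f) (a(f) = sqrt(f + (1/3)*(-3)) = sqrt(f - 1) = sqrt(-1 + f))
481*(w(-21, 12) + a(-13)) = 481*(4 + sqrt(-1 - 13)) = 481*(4 + sqrt(-14)) = 481*(4 + I*sqrt(14)) = 1924 + 481*I*sqrt(14)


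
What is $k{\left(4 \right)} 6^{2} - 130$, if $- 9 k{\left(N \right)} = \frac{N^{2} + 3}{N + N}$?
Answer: $- \frac{279}{2} \approx -139.5$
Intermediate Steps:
$k{\left(N \right)} = - \frac{3 + N^{2}}{18 N}$ ($k{\left(N \right)} = - \frac{\left(N^{2} + 3\right) \frac{1}{N + N}}{9} = - \frac{\left(3 + N^{2}\right) \frac{1}{2 N}}{9} = - \frac{\frac{1}{2} \frac{1}{N} \left(3 + N^{2}\right)}{9} = - \frac{3 + N^{2}}{18 N}$)
$k{\left(4 \right)} 6^{2} - 130 = \frac{-3 - 4^{2}}{18 \cdot 4} \cdot 6^{2} - 130 = \frac{1}{18} \cdot \frac{1}{4} \left(-3 - 16\right) 36 - 130 = \frac{1}{18} \cdot \frac{1}{4} \left(-19\right) 36 - 130 = \left(- \frac{19}{72}\right) 36 - 130 = - \frac{19}{2} - 130 = - \frac{279}{2}$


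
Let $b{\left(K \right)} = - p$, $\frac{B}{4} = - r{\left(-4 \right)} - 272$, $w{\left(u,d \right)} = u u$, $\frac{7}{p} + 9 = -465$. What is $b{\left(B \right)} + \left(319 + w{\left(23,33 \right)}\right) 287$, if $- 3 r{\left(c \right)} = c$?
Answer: $\frac{115360231}{474} \approx 2.4338 \cdot 10^{5}$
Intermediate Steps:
$p = - \frac{7}{474}$ ($p = \frac{7}{-9 - 465} = \frac{7}{-474} = 7 \left(- \frac{1}{474}\right) = - \frac{7}{474} \approx -0.014768$)
$r{\left(c \right)} = - \frac{c}{3}$
$w{\left(u,d \right)} = u^{2}$
$B = - \frac{3280}{3}$ ($B = 4 \left(- \frac{\left(-1\right) \left(-4\right)}{3} - 272\right) = 4 \left(\left(-1\right) \frac{4}{3} - 272\right) = 4 \left(- \frac{4}{3} - 272\right) = 4 \left(- \frac{820}{3}\right) = - \frac{3280}{3} \approx -1093.3$)
$b{\left(K \right)} = \frac{7}{474}$ ($b{\left(K \right)} = \left(-1\right) \left(- \frac{7}{474}\right) = \frac{7}{474}$)
$b{\left(B \right)} + \left(319 + w{\left(23,33 \right)}\right) 287 = \frac{7}{474} + \left(319 + 23^{2}\right) 287 = \frac{7}{474} + \left(319 + 529\right) 287 = \frac{7}{474} + 848 \cdot 287 = \frac{7}{474} + 243376 = \frac{115360231}{474}$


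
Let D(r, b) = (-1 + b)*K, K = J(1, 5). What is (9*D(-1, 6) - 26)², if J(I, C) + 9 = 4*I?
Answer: 63001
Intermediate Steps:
J(I, C) = -9 + 4*I
K = -5 (K = -9 + 4*1 = -9 + 4 = -5)
D(r, b) = 5 - 5*b (D(r, b) = (-1 + b)*(-5) = 5 - 5*b)
(9*D(-1, 6) - 26)² = (9*(5 - 5*6) - 26)² = (9*(5 - 30) - 26)² = (9*(-25) - 26)² = (-225 - 26)² = (-251)² = 63001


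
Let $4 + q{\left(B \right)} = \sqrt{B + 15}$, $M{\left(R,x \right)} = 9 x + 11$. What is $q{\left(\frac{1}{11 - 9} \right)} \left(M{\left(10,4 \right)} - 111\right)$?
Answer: $256 - 32 \sqrt{62} \approx 4.0317$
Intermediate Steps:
$M{\left(R,x \right)} = 11 + 9 x$
$q{\left(B \right)} = -4 + \sqrt{15 + B}$ ($q{\left(B \right)} = -4 + \sqrt{B + 15} = -4 + \sqrt{15 + B}$)
$q{\left(\frac{1}{11 - 9} \right)} \left(M{\left(10,4 \right)} - 111\right) = \left(-4 + \sqrt{15 + \frac{1}{11 - 9}}\right) \left(\left(11 + 9 \cdot 4\right) - 111\right) = \left(-4 + \sqrt{15 + \frac{1}{2}}\right) \left(\left(11 + 36\right) - 111\right) = \left(-4 + \sqrt{15 + \frac{1}{2}}\right) \left(47 - 111\right) = \left(-4 + \sqrt{\frac{31}{2}}\right) \left(-64\right) = \left(-4 + \frac{\sqrt{62}}{2}\right) \left(-64\right) = 256 - 32 \sqrt{62}$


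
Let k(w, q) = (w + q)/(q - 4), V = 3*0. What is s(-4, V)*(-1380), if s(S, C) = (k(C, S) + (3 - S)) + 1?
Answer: -11730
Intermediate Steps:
V = 0
k(w, q) = (q + w)/(-4 + q)
s(S, C) = 4 - S + (C + S)/(-4 + S) (s(S, C) = ((S + C)/(-4 + S) + (3 - S)) + 1 = ((C + S)/(-4 + S) + (3 - S)) + 1 = (3 - S + (C + S)/(-4 + S)) + 1 = 4 - S + (C + S)/(-4 + S))
s(-4, V)*(-1380) = ((0 - 4 - (4 - 1*(-4))²)/(-4 - 4))*(-1380) = ((0 - 4 - (4 + 4)²)/(-8))*(-1380) = -(0 - 4 - 1*8²)/8*(-1380) = -(0 - 4 - 1*64)/8*(-1380) = -(0 - 4 - 64)/8*(-1380) = -⅛*(-68)*(-1380) = (17/2)*(-1380) = -11730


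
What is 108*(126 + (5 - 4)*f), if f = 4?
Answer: 14040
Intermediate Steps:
108*(126 + (5 - 4)*f) = 108*(126 + (5 - 4)*4) = 108*(126 + 1*4) = 108*(126 + 4) = 108*130 = 14040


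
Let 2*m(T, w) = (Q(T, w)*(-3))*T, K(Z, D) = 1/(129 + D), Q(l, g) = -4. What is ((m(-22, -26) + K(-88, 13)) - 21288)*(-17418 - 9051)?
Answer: 80509142691/142 ≈ 5.6697e+8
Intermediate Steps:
m(T, w) = 6*T (m(T, w) = ((-4*(-3))*T)/2 = (12*T)/2 = 6*T)
((m(-22, -26) + K(-88, 13)) - 21288)*(-17418 - 9051) = ((6*(-22) + 1/(129 + 13)) - 21288)*(-17418 - 9051) = ((-132 + 1/142) - 21288)*(-26469) = (-18743/142 - 21288)*(-26469) = -3041639/142*(-26469) = 80509142691/142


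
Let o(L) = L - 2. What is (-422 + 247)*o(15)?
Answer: -2275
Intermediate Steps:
o(L) = -2 + L
(-422 + 247)*o(15) = (-422 + 247)*(-2 + 15) = -175*13 = -2275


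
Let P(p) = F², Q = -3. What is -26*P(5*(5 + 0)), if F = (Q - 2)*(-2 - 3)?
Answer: -16250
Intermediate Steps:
F = 25 (F = (-3 - 2)*(-2 - 3) = -5*(-5) = 25)
P(p) = 625 (P(p) = 25² = 625)
-26*P(5*(5 + 0)) = -26*625 = -16250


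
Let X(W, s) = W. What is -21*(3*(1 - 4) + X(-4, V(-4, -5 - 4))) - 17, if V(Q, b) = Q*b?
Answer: 256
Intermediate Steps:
-21*(3*(1 - 4) + X(-4, V(-4, -5 - 4))) - 17 = -21*(3*(1 - 4) - 4) - 17 = -21*(3*(-3) - 4) - 17 = -21*(-9 - 4) - 17 = -21*(-13) - 17 = 273 - 17 = 256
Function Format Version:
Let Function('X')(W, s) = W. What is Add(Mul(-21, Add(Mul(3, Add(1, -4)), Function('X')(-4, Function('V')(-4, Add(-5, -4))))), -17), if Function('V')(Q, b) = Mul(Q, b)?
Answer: 256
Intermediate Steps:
Add(Mul(-21, Add(Mul(3, Add(1, -4)), Function('X')(-4, Function('V')(-4, Add(-5, -4))))), -17) = Add(Mul(-21, Add(Mul(3, Add(1, -4)), -4)), -17) = Add(Mul(-21, Add(Mul(3, -3), -4)), -17) = Add(Mul(-21, Add(-9, -4)), -17) = Add(Mul(-21, -13), -17) = Add(273, -17) = 256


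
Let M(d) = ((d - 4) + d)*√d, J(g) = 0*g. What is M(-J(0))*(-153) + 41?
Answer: 41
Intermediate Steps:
J(g) = 0
M(d) = √d*(-4 + 2*d) (M(d) = ((-4 + d) + d)*√d = (-4 + 2*d)*√d = √d*(-4 + 2*d))
M(-J(0))*(-153) + 41 = (2*√(-1*0)*(-2 - 1*0))*(-153) + 41 = (2*√0*(-2 + 0))*(-153) + 41 = (2*0*(-2))*(-153) + 41 = 0*(-153) + 41 = 0 + 41 = 41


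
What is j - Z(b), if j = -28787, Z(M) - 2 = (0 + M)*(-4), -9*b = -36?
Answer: -28773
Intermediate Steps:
b = 4 (b = -⅑*(-36) = 4)
Z(M) = 2 - 4*M (Z(M) = 2 + (0 + M)*(-4) = 2 + M*(-4) = 2 - 4*M)
j - Z(b) = -28787 - (2 - 4*4) = -28787 - (2 - 16) = -28787 - 1*(-14) = -28787 + 14 = -28773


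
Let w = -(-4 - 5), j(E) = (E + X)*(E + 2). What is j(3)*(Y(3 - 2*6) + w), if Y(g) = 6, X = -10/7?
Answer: 825/7 ≈ 117.86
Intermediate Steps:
X = -10/7 (X = -10*⅐ = -10/7 ≈ -1.4286)
j(E) = (2 + E)*(-10/7 + E) (j(E) = (E - 10/7)*(E + 2) = (-10/7 + E)*(2 + E) = (2 + E)*(-10/7 + E))
w = 9 (w = -1*(-9) = 9)
j(3)*(Y(3 - 2*6) + w) = (-20/7 + 3² + (4/7)*3)*(6 + 9) = (-20/7 + 9 + 12/7)*15 = (55/7)*15 = 825/7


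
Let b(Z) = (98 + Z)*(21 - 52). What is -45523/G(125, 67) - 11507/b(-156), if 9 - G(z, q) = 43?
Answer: 20364779/15283 ≈ 1332.5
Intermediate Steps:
G(z, q) = -34 (G(z, q) = 9 - 1*43 = 9 - 43 = -34)
b(Z) = -3038 - 31*Z (b(Z) = (98 + Z)*(-31) = -3038 - 31*Z)
-45523/G(125, 67) - 11507/b(-156) = -45523/(-34) - 11507/(-3038 - 31*(-156)) = -45523*(-1/34) - 11507/(-3038 + 4836) = 45523/34 - 11507/1798 = 20364779/15283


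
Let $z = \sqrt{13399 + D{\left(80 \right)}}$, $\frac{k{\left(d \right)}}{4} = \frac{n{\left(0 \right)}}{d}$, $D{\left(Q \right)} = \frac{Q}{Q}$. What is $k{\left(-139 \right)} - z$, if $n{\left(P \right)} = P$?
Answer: $- 10 \sqrt{134} \approx -115.76$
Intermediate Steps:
$D{\left(Q \right)} = 1$
$k{\left(d \right)} = 0$ ($k{\left(d \right)} = 4 \frac{0}{d} = 4 \cdot 0 = 0$)
$z = 10 \sqrt{134}$ ($z = \sqrt{13399 + 1} = \sqrt{13400} = 10 \sqrt{134} \approx 115.76$)
$k{\left(-139 \right)} - z = 0 - 10 \sqrt{134} = - 10 \sqrt{134}$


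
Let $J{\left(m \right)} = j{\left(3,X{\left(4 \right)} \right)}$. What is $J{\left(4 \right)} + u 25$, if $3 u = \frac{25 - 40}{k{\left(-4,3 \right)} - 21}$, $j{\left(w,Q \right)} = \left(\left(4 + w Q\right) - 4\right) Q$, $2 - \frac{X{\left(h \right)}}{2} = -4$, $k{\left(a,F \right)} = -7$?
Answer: $\frac{12221}{28} \approx 436.46$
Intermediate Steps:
$X{\left(h \right)} = 12$ ($X{\left(h \right)} = 4 - -8 = 4 + 8 = 12$)
$j{\left(w,Q \right)} = w Q^{2}$ ($j{\left(w,Q \right)} = \left(\left(4 + Q w\right) - 4\right) Q = Q w Q = w Q^{2}$)
$u = \frac{5}{28}$ ($u = \frac{\left(25 - 40\right) \frac{1}{-7 - 21}}{3} = \frac{\left(-15\right) \frac{1}{-28}}{3} = \frac{\left(-15\right) \left(- \frac{1}{28}\right)}{3} = \frac{1}{3} \cdot \frac{15}{28} = \frac{5}{28} \approx 0.17857$)
$J{\left(m \right)} = 432$ ($J{\left(m \right)} = 3 \cdot 12^{2} = 3 \cdot 144 = 432$)
$J{\left(4 \right)} + u 25 = 432 + \frac{5}{28} \cdot 25 = 432 + \frac{125}{28} = \frac{12221}{28}$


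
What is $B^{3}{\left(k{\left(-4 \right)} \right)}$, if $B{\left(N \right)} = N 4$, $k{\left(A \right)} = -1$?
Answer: $-64$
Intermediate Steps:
$B{\left(N \right)} = 4 N$
$B^{3}{\left(k{\left(-4 \right)} \right)} = \left(4 \left(-1\right)\right)^{3} = \left(-4\right)^{3} = -64$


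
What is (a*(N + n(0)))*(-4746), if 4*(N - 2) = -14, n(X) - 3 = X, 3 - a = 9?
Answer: 42714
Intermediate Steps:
a = -6 (a = 3 - 1*9 = 3 - 9 = -6)
n(X) = 3 + X
N = -3/2 (N = 2 + (¼)*(-14) = 2 - 7/2 = -3/2 ≈ -1.5000)
(a*(N + n(0)))*(-4746) = -6*(-3/2 + (3 + 0))*(-4746) = -6*(-3/2 + 3)*(-4746) = -6*3/2*(-4746) = -9*(-4746) = 42714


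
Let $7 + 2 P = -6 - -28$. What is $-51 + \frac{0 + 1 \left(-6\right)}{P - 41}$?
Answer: $- \frac{3405}{67} \approx -50.821$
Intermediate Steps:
$P = \frac{15}{2}$ ($P = - \frac{7}{2} + \frac{-6 - -28}{2} = - \frac{7}{2} + \frac{-6 + 28}{2} = - \frac{7}{2} + \frac{1}{2} \cdot 22 = - \frac{7}{2} + 11 = \frac{15}{2} \approx 7.5$)
$-51 + \frac{0 + 1 \left(-6\right)}{P - 41} = -51 + \frac{0 + 1 \left(-6\right)}{\frac{15}{2} - 41} = -51 + \frac{0 - 6}{- \frac{67}{2}} = -51 - - \frac{12}{67} = -51 + \frac{12}{67} = - \frac{3405}{67}$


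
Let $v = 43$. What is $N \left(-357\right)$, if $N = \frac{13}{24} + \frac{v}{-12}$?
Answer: $\frac{8687}{8} \approx 1085.9$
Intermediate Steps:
$N = - \frac{73}{24}$ ($N = \frac{13}{24} + \frac{43}{-12} = 13 \cdot \frac{1}{24} + 43 \left(- \frac{1}{12}\right) = \frac{13}{24} - \frac{43}{12} = - \frac{73}{24} \approx -3.0417$)
$N \left(-357\right) = \left(- \frac{73}{24}\right) \left(-357\right) = \frac{8687}{8}$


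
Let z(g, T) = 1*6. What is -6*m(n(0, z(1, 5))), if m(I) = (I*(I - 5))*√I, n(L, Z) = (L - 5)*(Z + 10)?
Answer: -163200*I*√5 ≈ -3.6493e+5*I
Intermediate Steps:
z(g, T) = 6
n(L, Z) = (-5 + L)*(10 + Z)
m(I) = I^(3/2)*(-5 + I) (m(I) = (I*(-5 + I))*√I = I^(3/2)*(-5 + I))
-6*m(n(0, z(1, 5))) = -6*(-50 - 5*6 + 10*0 + 0*6)^(3/2)*(-5 + (-50 - 5*6 + 10*0 + 0*6)) = -6*(-50 - 30 + 0 + 0)^(3/2)*(-5 + (-50 - 30 + 0 + 0)) = -6*(-80)^(3/2)*(-5 - 80) = -6*(-320*I*√5)*(-85) = -163200*I*√5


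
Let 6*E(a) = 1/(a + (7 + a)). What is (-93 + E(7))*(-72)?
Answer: 46868/7 ≈ 6695.4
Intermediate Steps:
E(a) = 1/(6*(7 + 2*a)) (E(a) = 1/(6*(a + (7 + a))) = 1/(6*(7 + 2*a)))
(-93 + E(7))*(-72) = (-93 + 1/(6*(7 + 2*7)))*(-72) = (-93 + 1/(6*(7 + 14)))*(-72) = (-93 + (⅙)/21)*(-72) = (-93 + (⅙)*(1/21))*(-72) = (-93 + 1/126)*(-72) = -11717/126*(-72) = 46868/7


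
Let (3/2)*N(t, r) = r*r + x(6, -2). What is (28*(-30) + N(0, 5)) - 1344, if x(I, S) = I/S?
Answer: -6508/3 ≈ -2169.3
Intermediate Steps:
N(t, r) = -2 + 2*r²/3 (N(t, r) = 2*(r*r + 6/(-2))/3 = 2*(r² + 6*(-½))/3 = 2*(r² - 3)/3 = 2*(-3 + r²)/3 = -2 + 2*r²/3)
(28*(-30) + N(0, 5)) - 1344 = (28*(-30) + (-2 + (⅔)*5²)) - 1344 = (-840 + (-2 + (⅔)*25)) - 1344 = (-840 + (-2 + 50/3)) - 1344 = (-840 + 44/3) - 1344 = -2476/3 - 1344 = -6508/3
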